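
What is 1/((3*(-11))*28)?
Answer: -1/924 ≈ -0.0010823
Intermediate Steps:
1/((3*(-11))*28) = 1/(-33*28) = 1/(-924) = -1/924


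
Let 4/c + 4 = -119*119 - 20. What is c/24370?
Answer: -2/172844225 ≈ -1.1571e-8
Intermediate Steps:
c = -4/14185 (c = 4/(-4 + (-119*119 - 20)) = 4/(-4 + (-14161 - 20)) = 4/(-4 - 14181) = 4/(-14185) = 4*(-1/14185) = -4/14185 ≈ -0.00028199)
c/24370 = -4/14185/24370 = -4/14185*1/24370 = -2/172844225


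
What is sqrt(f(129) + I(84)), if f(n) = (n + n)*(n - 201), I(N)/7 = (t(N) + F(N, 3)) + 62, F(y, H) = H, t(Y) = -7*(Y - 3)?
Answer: 47*I*sqrt(10) ≈ 148.63*I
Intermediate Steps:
t(Y) = 21 - 7*Y (t(Y) = -7*(-3 + Y) = 21 - 7*Y)
I(N) = 602 - 49*N (I(N) = 7*(((21 - 7*N) + 3) + 62) = 7*((24 - 7*N) + 62) = 7*(86 - 7*N) = 602 - 49*N)
f(n) = 2*n*(-201 + n) (f(n) = (2*n)*(-201 + n) = 2*n*(-201 + n))
sqrt(f(129) + I(84)) = sqrt(2*129*(-201 + 129) + (602 - 49*84)) = sqrt(2*129*(-72) + (602 - 4116)) = sqrt(-18576 - 3514) = sqrt(-22090) = 47*I*sqrt(10)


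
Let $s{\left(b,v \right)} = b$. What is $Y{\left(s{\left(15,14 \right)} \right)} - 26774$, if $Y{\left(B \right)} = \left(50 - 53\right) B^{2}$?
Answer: $-27449$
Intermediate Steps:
$Y{\left(B \right)} = - 3 B^{2}$
$Y{\left(s{\left(15,14 \right)} \right)} - 26774 = - 3 \cdot 15^{2} - 26774 = \left(-3\right) 225 - 26774 = -675 - 26774 = -27449$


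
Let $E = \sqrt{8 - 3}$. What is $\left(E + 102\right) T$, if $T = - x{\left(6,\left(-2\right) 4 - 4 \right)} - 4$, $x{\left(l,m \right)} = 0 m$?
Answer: $-408 - 4 \sqrt{5} \approx -416.94$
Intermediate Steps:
$x{\left(l,m \right)} = 0$
$T = -4$ ($T = \left(-1\right) 0 - 4 = 0 - 4 = -4$)
$E = \sqrt{5} \approx 2.2361$
$\left(E + 102\right) T = \left(\sqrt{5} + 102\right) \left(-4\right) = \left(102 + \sqrt{5}\right) \left(-4\right) = -408 - 4 \sqrt{5}$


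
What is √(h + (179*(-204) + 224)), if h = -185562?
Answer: I*√221854 ≈ 471.01*I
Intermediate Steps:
√(h + (179*(-204) + 224)) = √(-185562 + (179*(-204) + 224)) = √(-185562 + (-36516 + 224)) = √(-185562 - 36292) = √(-221854) = I*√221854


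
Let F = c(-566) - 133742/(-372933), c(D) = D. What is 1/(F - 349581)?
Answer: -372933/130581237409 ≈ -2.8559e-6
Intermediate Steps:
F = -210946336/372933 (F = -566 - 133742/(-372933) = -566 - 133742*(-1)/372933 = -566 - 1*(-133742/372933) = -566 + 133742/372933 = -210946336/372933 ≈ -565.64)
1/(F - 349581) = 1/(-210946336/372933 - 349581) = 1/(-130581237409/372933) = -372933/130581237409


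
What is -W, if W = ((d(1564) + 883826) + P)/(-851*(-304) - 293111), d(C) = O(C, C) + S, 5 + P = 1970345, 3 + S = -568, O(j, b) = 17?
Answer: 317068/3823 ≈ 82.937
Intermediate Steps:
S = -571 (S = -3 - 568 = -571)
P = 1970340 (P = -5 + 1970345 = 1970340)
d(C) = -554 (d(C) = 17 - 571 = -554)
W = -317068/3823 (W = ((-554 + 883826) + 1970340)/(-851*(-304) - 293111) = (883272 + 1970340)/(258704 - 293111) = 2853612/(-34407) = 2853612*(-1/34407) = -317068/3823 ≈ -82.937)
-W = -1*(-317068/3823) = 317068/3823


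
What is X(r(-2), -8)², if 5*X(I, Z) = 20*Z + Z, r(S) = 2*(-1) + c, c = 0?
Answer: 28224/25 ≈ 1129.0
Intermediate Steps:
r(S) = -2 (r(S) = 2*(-1) + 0 = -2 + 0 = -2)
X(I, Z) = 21*Z/5 (X(I, Z) = (20*Z + Z)/5 = (21*Z)/5 = 21*Z/5)
X(r(-2), -8)² = ((21/5)*(-8))² = (-168/5)² = 28224/25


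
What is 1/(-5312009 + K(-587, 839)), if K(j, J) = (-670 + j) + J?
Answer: -1/5312427 ≈ -1.8824e-7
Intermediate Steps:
K(j, J) = -670 + J + j
1/(-5312009 + K(-587, 839)) = 1/(-5312009 + (-670 + 839 - 587)) = 1/(-5312009 - 418) = 1/(-5312427) = -1/5312427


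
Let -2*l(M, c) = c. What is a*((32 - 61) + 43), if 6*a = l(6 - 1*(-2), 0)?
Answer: 0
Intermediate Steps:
l(M, c) = -c/2
a = 0 (a = (-½*0)/6 = (⅙)*0 = 0)
a*((32 - 61) + 43) = 0*((32 - 61) + 43) = 0*(-29 + 43) = 0*14 = 0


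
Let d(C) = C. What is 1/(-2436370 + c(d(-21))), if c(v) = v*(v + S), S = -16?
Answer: -1/2435593 ≈ -4.1058e-7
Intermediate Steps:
c(v) = v*(-16 + v) (c(v) = v*(v - 16) = v*(-16 + v))
1/(-2436370 + c(d(-21))) = 1/(-2436370 - 21*(-16 - 21)) = 1/(-2436370 - 21*(-37)) = 1/(-2436370 + 777) = 1/(-2435593) = -1/2435593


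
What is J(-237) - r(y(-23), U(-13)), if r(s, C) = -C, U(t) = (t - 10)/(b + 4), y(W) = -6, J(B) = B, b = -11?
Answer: -1636/7 ≈ -233.71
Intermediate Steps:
U(t) = 10/7 - t/7 (U(t) = (t - 10)/(-11 + 4) = (-10 + t)/(-7) = (-10 + t)*(-⅐) = 10/7 - t/7)
J(-237) - r(y(-23), U(-13)) = -237 - (-1)*(10/7 - ⅐*(-13)) = -237 - (-1)*(10/7 + 13/7) = -237 - (-1)*23/7 = -237 - 1*(-23/7) = -237 + 23/7 = -1636/7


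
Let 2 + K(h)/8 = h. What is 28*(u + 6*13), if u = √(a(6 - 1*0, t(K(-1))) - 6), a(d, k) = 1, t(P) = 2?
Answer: 2184 + 28*I*√5 ≈ 2184.0 + 62.61*I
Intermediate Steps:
K(h) = -16 + 8*h
u = I*√5 (u = √(1 - 6) = √(-5) = I*√5 ≈ 2.2361*I)
28*(u + 6*13) = 28*(I*√5 + 6*13) = 28*(I*√5 + 78) = 28*(78 + I*√5) = 2184 + 28*I*√5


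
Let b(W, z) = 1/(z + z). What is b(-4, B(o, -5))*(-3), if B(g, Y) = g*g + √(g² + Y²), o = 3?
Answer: -27/94 + 3*√34/94 ≈ -0.10114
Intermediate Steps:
B(g, Y) = g² + √(Y² + g²)
b(W, z) = 1/(2*z)
b(-4, B(o, -5))*(-3) = (1/(2*(3² + √((-5)² + 3²))))*(-3) = (1/(2*(9 + √(25 + 9))))*(-3) = (1/(2*(9 + √34)))*(-3) = -3/(2*(9 + √34))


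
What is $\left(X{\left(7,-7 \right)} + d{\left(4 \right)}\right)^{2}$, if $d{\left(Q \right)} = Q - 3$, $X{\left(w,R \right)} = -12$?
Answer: $121$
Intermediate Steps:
$d{\left(Q \right)} = -3 + Q$
$\left(X{\left(7,-7 \right)} + d{\left(4 \right)}\right)^{2} = \left(-12 + \left(-3 + 4\right)\right)^{2} = \left(-12 + 1\right)^{2} = \left(-11\right)^{2} = 121$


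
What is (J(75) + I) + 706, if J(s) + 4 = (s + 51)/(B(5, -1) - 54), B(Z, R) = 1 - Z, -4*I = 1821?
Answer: 28371/116 ≈ 244.58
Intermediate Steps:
I = -1821/4 (I = -¼*1821 = -1821/4 ≈ -455.25)
J(s) = -283/58 - s/58 (J(s) = -4 + (s + 51)/((1 - 1*5) - 54) = -4 + (51 + s)/((1 - 5) - 54) = -4 + (51 + s)/(-4 - 54) = -4 + (51 + s)/(-58) = -4 + (51 + s)*(-1/58) = -4 + (-51/58 - s/58) = -283/58 - s/58)
(J(75) + I) + 706 = ((-283/58 - 1/58*75) - 1821/4) + 706 = ((-283/58 - 75/58) - 1821/4) + 706 = (-179/29 - 1821/4) + 706 = -53525/116 + 706 = 28371/116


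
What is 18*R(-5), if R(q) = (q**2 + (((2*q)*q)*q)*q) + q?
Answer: 22860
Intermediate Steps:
R(q) = q + q**2 + 2*q**4 (R(q) = (q**2 + ((2*q**2)*q)*q) + q = (q**2 + (2*q**3)*q) + q = (q**2 + 2*q**4) + q = q + q**2 + 2*q**4)
18*R(-5) = 18*(-5*(1 - 5 + 2*(-5)**3)) = 18*(-5*(1 - 5 + 2*(-125))) = 18*(-5*(1 - 5 - 250)) = 18*(-5*(-254)) = 18*1270 = 22860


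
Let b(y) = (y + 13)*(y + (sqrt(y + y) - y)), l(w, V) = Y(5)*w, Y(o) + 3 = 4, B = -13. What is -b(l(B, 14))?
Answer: 0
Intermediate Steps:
Y(o) = 1 (Y(o) = -3 + 4 = 1)
l(w, V) = w (l(w, V) = 1*w = w)
b(y) = sqrt(2)*sqrt(y)*(13 + y) (b(y) = (13 + y)*(y + (sqrt(2*y) - y)) = (13 + y)*(y + (sqrt(2)*sqrt(y) - y)) = (13 + y)*(y + (-y + sqrt(2)*sqrt(y))) = (13 + y)*(sqrt(2)*sqrt(y)) = sqrt(2)*sqrt(y)*(13 + y))
-b(l(B, 14)) = -sqrt(2)*sqrt(-13)*(13 - 13) = -sqrt(2)*I*sqrt(13)*0 = -1*0 = 0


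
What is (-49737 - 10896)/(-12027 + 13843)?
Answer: -60633/1816 ≈ -33.388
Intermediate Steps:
(-49737 - 10896)/(-12027 + 13843) = -60633/1816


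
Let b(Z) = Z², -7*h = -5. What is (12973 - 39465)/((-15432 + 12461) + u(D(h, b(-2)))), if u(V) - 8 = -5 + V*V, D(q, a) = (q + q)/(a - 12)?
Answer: 20769728/2326887 ≈ 8.9260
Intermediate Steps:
h = 5/7 (h = -⅐*(-5) = 5/7 ≈ 0.71429)
D(q, a) = 2*q/(-12 + a) (D(q, a) = (2*q)/(-12 + a) = 2*q/(-12 + a))
u(V) = 3 + V² (u(V) = 8 + (-5 + V*V) = 8 + (-5 + V²) = 3 + V²)
(12973 - 39465)/((-15432 + 12461) + u(D(h, b(-2)))) = (12973 - 39465)/((-15432 + 12461) + (3 + (2*(5/7)/(-12 + (-2)²))²)) = -26492/(-2971 + (3 + (2*(5/7)/(-12 + 4))²)) = -26492/(-2971 + (3 + (2*(5/7)/(-8))²)) = -26492/(-2971 + (3 + (2*(5/7)*(-⅛))²)) = -26492/(-2971 + (3 + (-5/28)²)) = -26492/(-2971 + (3 + 25/784)) = -26492/(-2971 + 2377/784) = -26492/(-2326887/784) = -26492*(-784/2326887) = 20769728/2326887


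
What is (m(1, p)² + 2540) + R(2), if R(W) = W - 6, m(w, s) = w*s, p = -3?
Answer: 2545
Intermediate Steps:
m(w, s) = s*w
R(W) = -6 + W
(m(1, p)² + 2540) + R(2) = ((-3*1)² + 2540) + (-6 + 2) = ((-3)² + 2540) - 4 = (9 + 2540) - 4 = 2549 - 4 = 2545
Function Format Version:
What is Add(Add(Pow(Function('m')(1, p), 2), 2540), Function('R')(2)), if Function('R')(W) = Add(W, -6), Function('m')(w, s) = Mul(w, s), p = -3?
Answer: 2545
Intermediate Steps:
Function('m')(w, s) = Mul(s, w)
Function('R')(W) = Add(-6, W)
Add(Add(Pow(Function('m')(1, p), 2), 2540), Function('R')(2)) = Add(Add(Pow(Mul(-3, 1), 2), 2540), Add(-6, 2)) = Add(Add(Pow(-3, 2), 2540), -4) = Add(Add(9, 2540), -4) = Add(2549, -4) = 2545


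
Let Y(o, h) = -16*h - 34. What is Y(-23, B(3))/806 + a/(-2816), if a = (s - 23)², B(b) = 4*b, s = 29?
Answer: -83179/283712 ≈ -0.29318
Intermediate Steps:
Y(o, h) = -34 - 16*h
a = 36 (a = (29 - 23)² = 6² = 36)
Y(-23, B(3))/806 + a/(-2816) = (-34 - 64*3)/806 + 36/(-2816) = (-34 - 16*12)*(1/806) + 36*(-1/2816) = (-34 - 192)*(1/806) - 9/704 = -226*1/806 - 9/704 = -113/403 - 9/704 = -83179/283712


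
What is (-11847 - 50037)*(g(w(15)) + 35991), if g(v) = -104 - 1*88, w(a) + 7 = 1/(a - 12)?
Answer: -2215385316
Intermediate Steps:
w(a) = -7 + 1/(-12 + a) (w(a) = -7 + 1/(a - 12) = -7 + 1/(-12 + a))
g(v) = -192 (g(v) = -104 - 88 = -192)
(-11847 - 50037)*(g(w(15)) + 35991) = (-11847 - 50037)*(-192 + 35991) = -61884*35799 = -2215385316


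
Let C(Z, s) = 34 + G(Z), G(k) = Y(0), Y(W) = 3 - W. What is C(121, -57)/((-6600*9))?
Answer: -37/59400 ≈ -0.00062290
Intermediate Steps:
G(k) = 3 (G(k) = 3 - 1*0 = 3 + 0 = 3)
C(Z, s) = 37 (C(Z, s) = 34 + 3 = 37)
C(121, -57)/((-6600*9)) = 37/((-6600*9)) = 37/(-59400) = 37*(-1/59400) = -37/59400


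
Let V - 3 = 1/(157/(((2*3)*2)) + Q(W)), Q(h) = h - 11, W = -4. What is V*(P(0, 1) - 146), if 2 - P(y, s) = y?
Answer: -8208/23 ≈ -356.87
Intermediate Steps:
P(y, s) = 2 - y
Q(h) = -11 + h
V = 57/23 (V = 3 + 1/(157/(((2*3)*2)) + (-11 - 4)) = 3 + 1/(157/((6*2)) - 15) = 3 + 1/(157/12 - 15) = 3 + 1/(-23/12) = 3 - 12/23 = 57/23 ≈ 2.4783)
V*(P(0, 1) - 146) = 57*((2 - 1*0) - 146)/23 = 57*((2 + 0) - 146)/23 = 57*(2 - 146)/23 = (57/23)*(-144) = -8208/23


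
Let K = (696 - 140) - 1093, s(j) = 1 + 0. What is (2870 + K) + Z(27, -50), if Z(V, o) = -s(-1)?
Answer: 2332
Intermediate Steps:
s(j) = 1
Z(V, o) = -1 (Z(V, o) = -1*1 = -1)
K = -537 (K = 556 - 1093 = -537)
(2870 + K) + Z(27, -50) = (2870 - 537) - 1 = 2333 - 1 = 2332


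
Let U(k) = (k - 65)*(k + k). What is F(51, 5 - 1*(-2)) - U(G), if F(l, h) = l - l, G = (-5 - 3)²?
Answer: 128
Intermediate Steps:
G = 64 (G = (-8)² = 64)
U(k) = 2*k*(-65 + k) (U(k) = (-65 + k)*(2*k) = 2*k*(-65 + k))
F(l, h) = 0
F(51, 5 - 1*(-2)) - U(G) = 0 - 2*64*(-65 + 64) = 0 - 2*64*(-1) = 0 - 1*(-128) = 0 + 128 = 128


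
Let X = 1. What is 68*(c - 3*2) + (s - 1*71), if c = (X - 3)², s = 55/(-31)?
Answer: -6472/31 ≈ -208.77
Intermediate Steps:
s = -55/31 (s = 55*(-1/31) = -55/31 ≈ -1.7742)
c = 4 (c = (1 - 3)² = (-2)² = 4)
68*(c - 3*2) + (s - 1*71) = 68*(4 - 3*2) + (-55/31 - 1*71) = 68*(4 - 6) + (-55/31 - 71) = 68*(-2) - 2256/31 = -136 - 2256/31 = -6472/31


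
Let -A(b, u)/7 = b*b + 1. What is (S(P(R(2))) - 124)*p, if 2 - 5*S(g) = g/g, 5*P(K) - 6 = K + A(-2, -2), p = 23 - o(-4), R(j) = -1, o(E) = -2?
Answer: -3095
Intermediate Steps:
A(b, u) = -7 - 7*b² (A(b, u) = -7*(b*b + 1) = -7*(b² + 1) = -7*(1 + b²) = -7 - 7*b²)
p = 25 (p = 23 - 1*(-2) = 23 + 2 = 25)
P(K) = -29/5 + K/5 (P(K) = 6/5 + (K + (-7 - 7*(-2)²))/5 = 6/5 + (K + (-7 - 7*4))/5 = 6/5 + (K + (-7 - 28))/5 = 6/5 + (K - 35)/5 = 6/5 + (-35 + K)/5 = 6/5 + (-7 + K/5) = -29/5 + K/5)
S(g) = ⅕ (S(g) = ⅖ - g/(5*g) = ⅖ - ⅕*1 = ⅖ - ⅕ = ⅕)
(S(P(R(2))) - 124)*p = (⅕ - 124)*25 = -619/5*25 = -3095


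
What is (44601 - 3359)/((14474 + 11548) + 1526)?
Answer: 20621/13774 ≈ 1.4971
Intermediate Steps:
(44601 - 3359)/((14474 + 11548) + 1526) = 41242/(26022 + 1526) = 41242/27548 = 41242*(1/27548) = 20621/13774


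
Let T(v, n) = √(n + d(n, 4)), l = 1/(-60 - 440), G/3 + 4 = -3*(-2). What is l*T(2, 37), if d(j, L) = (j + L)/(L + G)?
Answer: -√4110/5000 ≈ -0.012822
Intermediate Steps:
G = 6 (G = -12 + 3*(-3*(-2)) = -12 + 3*6 = -12 + 18 = 6)
l = -1/500 (l = 1/(-500) = -1/500 ≈ -0.0020000)
d(j, L) = (L + j)/(6 + L) (d(j, L) = (j + L)/(L + 6) = (L + j)/(6 + L))
T(v, n) = √(⅖ + 11*n/10) (T(v, n) = √(n + (4 + n)/(6 + 4)) = √(n + (4 + n)/10) = √(n + (⅖ + n/10)) = √(⅖ + 11*n/10))
l*T(2, 37) = -√(40 + 110*37)/5000 = -√(40 + 4070)/5000 = -√4110/5000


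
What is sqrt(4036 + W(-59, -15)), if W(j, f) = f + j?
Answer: sqrt(3962) ≈ 62.944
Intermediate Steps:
sqrt(4036 + W(-59, -15)) = sqrt(4036 + (-15 - 59)) = sqrt(4036 - 74) = sqrt(3962)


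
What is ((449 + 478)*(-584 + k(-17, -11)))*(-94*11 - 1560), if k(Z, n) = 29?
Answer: 1334574090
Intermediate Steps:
((449 + 478)*(-584 + k(-17, -11)))*(-94*11 - 1560) = ((449 + 478)*(-584 + 29))*(-94*11 - 1560) = (927*(-555))*(-1034 - 1560) = -514485*(-2594) = 1334574090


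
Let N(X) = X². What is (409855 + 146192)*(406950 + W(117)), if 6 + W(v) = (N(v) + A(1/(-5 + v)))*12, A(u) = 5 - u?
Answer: 8894312621811/28 ≈ 3.1765e+11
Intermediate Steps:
W(v) = 54 - 12/(-5 + v) + 12*v² (W(v) = -6 + (v² + (5 - 1/(-5 + v)))*12 = -6 + (5 + v² - 1/(-5 + v))*12 = -6 + (60 - 12/(-5 + v) + 12*v²) = 54 - 12/(-5 + v) + 12*v²)
(409855 + 146192)*(406950 + W(117)) = (409855 + 146192)*(406950 + 6*(-47 - 10*117² + 2*117³ + 9*117)/(-5 + 117)) = 556047*(406950 + 6*(-47 - 10*13689 + 2*1601613 + 1053)/112) = 556047*(406950 + 6*(1/112)*(-47 - 136890 + 3203226 + 1053)) = 556047*(406950 + 6*(1/112)*3067342) = 556047*(406950 + 4601013/28) = 556047*(15995613/28) = 8894312621811/28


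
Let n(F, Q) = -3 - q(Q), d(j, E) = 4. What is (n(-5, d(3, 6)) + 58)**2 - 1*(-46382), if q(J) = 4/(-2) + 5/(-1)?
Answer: 50226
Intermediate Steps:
q(J) = -7 (q(J) = 4*(-1/2) + 5*(-1) = -2 - 5 = -7)
n(F, Q) = 4 (n(F, Q) = -3 - 1*(-7) = -3 + 7 = 4)
(n(-5, d(3, 6)) + 58)**2 - 1*(-46382) = (4 + 58)**2 - 1*(-46382) = 62**2 + 46382 = 3844 + 46382 = 50226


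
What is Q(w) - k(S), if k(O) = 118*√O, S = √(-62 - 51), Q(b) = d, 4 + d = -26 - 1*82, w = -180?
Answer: -112 - 118*113^(¼)*√I ≈ -384.04 - 272.04*I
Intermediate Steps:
d = -112 (d = -4 + (-26 - 1*82) = -4 + (-26 - 82) = -4 - 108 = -112)
Q(b) = -112
S = I*√113 (S = √(-113) = I*√113 ≈ 10.63*I)
Q(w) - k(S) = -112 - 118*√(I*√113) = -112 - 118*113^(¼)*√I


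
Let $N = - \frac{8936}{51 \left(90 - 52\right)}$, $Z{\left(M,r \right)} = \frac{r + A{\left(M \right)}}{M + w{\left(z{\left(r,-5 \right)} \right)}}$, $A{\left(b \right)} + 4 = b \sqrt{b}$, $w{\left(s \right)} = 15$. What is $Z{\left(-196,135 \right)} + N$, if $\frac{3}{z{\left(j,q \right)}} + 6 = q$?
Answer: $- \frac{935647}{175389} + \frac{2744 i}{181} \approx -5.3347 + 15.16 i$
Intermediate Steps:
$z{\left(j,q \right)} = \frac{3}{-6 + q}$
$A{\left(b \right)} = -4 + b^{\frac{3}{2}}$ ($A{\left(b \right)} = -4 + b \sqrt{b} = -4 + b^{\frac{3}{2}}$)
$Z{\left(M,r \right)} = \frac{-4 + r + M^{\frac{3}{2}}}{15 + M}$ ($Z{\left(M,r \right)} = \frac{r + \left(-4 + M^{\frac{3}{2}}\right)}{M + 15} = \frac{-4 + r + M^{\frac{3}{2}}}{15 + M}$)
$N = - \frac{4468}{969}$ ($N = - \frac{8936}{51 \cdot 38} = - \frac{8936}{1938} = \left(-8936\right) \frac{1}{1938} = - \frac{4468}{969} \approx -4.6109$)
$Z{\left(-196,135 \right)} + N = \frac{-4 + 135 + \left(-196\right)^{\frac{3}{2}}}{15 - 196} - \frac{4468}{969} = \frac{-4 + 135 - 2744 i}{-181} - \frac{4468}{969} = - \frac{131 - 2744 i}{181} - \frac{4468}{969} = \left(- \frac{131}{181} + \frac{2744 i}{181}\right) - \frac{4468}{969} = - \frac{935647}{175389} + \frac{2744 i}{181}$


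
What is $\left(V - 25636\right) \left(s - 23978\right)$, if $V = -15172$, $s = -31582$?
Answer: $2267292480$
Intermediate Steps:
$\left(V - 25636\right) \left(s - 23978\right) = \left(-15172 - 25636\right) \left(-31582 - 23978\right) = \left(-40808\right) \left(-55560\right) = 2267292480$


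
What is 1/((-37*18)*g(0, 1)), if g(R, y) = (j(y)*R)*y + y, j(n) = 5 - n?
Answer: -1/666 ≈ -0.0015015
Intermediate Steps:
g(R, y) = y + R*y*(5 - y) (g(R, y) = ((5 - y)*R)*y + y = (R*(5 - y))*y + y = R*y*(5 - y) + y = y + R*y*(5 - y))
1/((-37*18)*g(0, 1)) = 1/((-37*18)*(-1*1*(-1 + 0*(-5 + 1)))) = 1/(-(-666)*(-1 + 0*(-4))) = 1/(-(-666)*(-1 + 0)) = 1/(-(-666)*(-1)) = 1/(-666*1) = 1/(-666) = -1/666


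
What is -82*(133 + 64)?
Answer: -16154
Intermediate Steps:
-82*(133 + 64) = -82*197 = -16154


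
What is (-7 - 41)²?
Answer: 2304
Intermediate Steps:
(-7 - 41)² = (-48)² = 2304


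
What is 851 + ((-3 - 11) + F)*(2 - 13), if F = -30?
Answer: 1335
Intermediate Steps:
851 + ((-3 - 11) + F)*(2 - 13) = 851 + ((-3 - 11) - 30)*(2 - 13) = 851 + (-14 - 30)*(-11) = 851 - 44*(-11) = 851 + 484 = 1335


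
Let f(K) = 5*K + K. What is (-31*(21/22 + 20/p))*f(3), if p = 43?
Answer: -374697/473 ≈ -792.17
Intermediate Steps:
f(K) = 6*K
(-31*(21/22 + 20/p))*f(3) = (-31*(21/22 + 20/43))*(6*3) = -31*(21*(1/22) + 20*(1/43))*18 = -31*(21/22 + 20/43)*18 = -31*1343/946*18 = -41633/946*18 = -374697/473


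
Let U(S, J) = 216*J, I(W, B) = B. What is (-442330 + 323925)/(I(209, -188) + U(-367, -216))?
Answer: 16915/6692 ≈ 2.5276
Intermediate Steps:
(-442330 + 323925)/(I(209, -188) + U(-367, -216)) = (-442330 + 323925)/(-188 + 216*(-216)) = -118405/(-188 - 46656) = -118405/(-46844) = -118405*(-1/46844) = 16915/6692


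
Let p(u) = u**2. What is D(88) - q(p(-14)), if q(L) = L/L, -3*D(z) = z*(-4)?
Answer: 349/3 ≈ 116.33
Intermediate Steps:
D(z) = 4*z/3 (D(z) = -z*(-4)/3 = -(-4)*z/3 = 4*z/3)
q(L) = 1
D(88) - q(p(-14)) = (4/3)*88 - 1*1 = 352/3 - 1 = 349/3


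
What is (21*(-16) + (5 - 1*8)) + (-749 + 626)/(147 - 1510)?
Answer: -461934/1363 ≈ -338.91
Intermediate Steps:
(21*(-16) + (5 - 1*8)) + (-749 + 626)/(147 - 1510) = (-336 + (5 - 8)) - 123/(-1363) = (-336 - 3) - 123*(-1/1363) = -339 + 123/1363 = -461934/1363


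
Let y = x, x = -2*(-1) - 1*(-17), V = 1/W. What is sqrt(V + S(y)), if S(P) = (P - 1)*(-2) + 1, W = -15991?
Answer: I*sqrt(8949938826)/15991 ≈ 5.9161*I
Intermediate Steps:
V = -1/15991 (V = 1/(-15991) = -1/15991 ≈ -6.2535e-5)
x = 19 (x = 2 + 17 = 19)
y = 19
S(P) = 3 - 2*P (S(P) = (-1 + P)*(-2) + 1 = (2 - 2*P) + 1 = 3 - 2*P)
sqrt(V + S(y)) = sqrt(-1/15991 + (3 - 2*19)) = sqrt(-1/15991 + (3 - 38)) = sqrt(-1/15991 - 35) = sqrt(-559686/15991) = I*sqrt(8949938826)/15991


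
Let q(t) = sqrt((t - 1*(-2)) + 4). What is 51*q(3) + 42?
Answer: 195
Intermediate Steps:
q(t) = sqrt(6 + t) (q(t) = sqrt((t + 2) + 4) = sqrt((2 + t) + 4) = sqrt(6 + t))
51*q(3) + 42 = 51*sqrt(6 + 3) + 42 = 51*sqrt(9) + 42 = 51*3 + 42 = 153 + 42 = 195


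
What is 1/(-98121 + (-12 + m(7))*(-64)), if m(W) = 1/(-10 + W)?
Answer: -3/291995 ≈ -1.0274e-5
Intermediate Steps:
1/(-98121 + (-12 + m(7))*(-64)) = 1/(-98121 + (-12 + 1/(-10 + 7))*(-64)) = 1/(-98121 + (-12 + 1/(-3))*(-64)) = 1/(-98121 + (-12 - ⅓)*(-64)) = 1/(-98121 - 37/3*(-64)) = 1/(-98121 + 2368/3) = 1/(-291995/3) = -3/291995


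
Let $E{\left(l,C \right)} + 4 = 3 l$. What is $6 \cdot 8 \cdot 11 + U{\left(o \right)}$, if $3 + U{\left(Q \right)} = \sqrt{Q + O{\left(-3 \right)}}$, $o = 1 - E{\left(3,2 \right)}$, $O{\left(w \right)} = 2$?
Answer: $525 + i \sqrt{2} \approx 525.0 + 1.4142 i$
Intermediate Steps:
$E{\left(l,C \right)} = -4 + 3 l$
$o = -4$ ($o = 1 - \left(-4 + 3 \cdot 3\right) = 1 - \left(-4 + 9\right) = 1 - 5 = -4$)
$U{\left(Q \right)} = -3 + \sqrt{2 + Q}$ ($U{\left(Q \right)} = -3 + \sqrt{Q + 2} = -3 + \sqrt{2 + Q}$)
$6 \cdot 8 \cdot 11 + U{\left(o \right)} = 6 \cdot 8 \cdot 11 - \left(3 - \sqrt{2 - 4}\right) = 48 \cdot 11 - \left(3 - \sqrt{-2}\right) = 528 - \left(3 - i \sqrt{2}\right) = 525 + i \sqrt{2}$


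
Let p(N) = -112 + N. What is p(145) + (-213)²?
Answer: 45402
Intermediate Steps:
p(145) + (-213)² = (-112 + 145) + (-213)² = 33 + 45369 = 45402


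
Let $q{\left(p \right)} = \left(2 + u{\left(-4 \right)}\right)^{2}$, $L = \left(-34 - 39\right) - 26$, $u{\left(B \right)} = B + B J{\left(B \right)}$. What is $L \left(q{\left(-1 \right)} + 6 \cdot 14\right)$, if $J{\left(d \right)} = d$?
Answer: $-27720$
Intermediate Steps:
$u{\left(B \right)} = B + B^{2}$ ($u{\left(B \right)} = B + B B = B + B^{2}$)
$L = -99$ ($L = -73 - 26 = -99$)
$q{\left(p \right)} = 196$ ($q{\left(p \right)} = \left(2 - 4 \left(1 - 4\right)\right)^{2} = \left(2 - -12\right)^{2} = \left(2 + 12\right)^{2} = 14^{2} = 196$)
$L \left(q{\left(-1 \right)} + 6 \cdot 14\right) = - 99 \left(196 + 6 \cdot 14\right) = - 99 \left(196 + 84\right) = \left(-99\right) 280 = -27720$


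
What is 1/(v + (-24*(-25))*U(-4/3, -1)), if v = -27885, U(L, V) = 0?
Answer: -1/27885 ≈ -3.5862e-5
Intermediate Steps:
1/(v + (-24*(-25))*U(-4/3, -1)) = 1/(-27885 - 24*(-25)*0) = 1/(-27885 + 600*0) = 1/(-27885 + 0) = 1/(-27885) = -1/27885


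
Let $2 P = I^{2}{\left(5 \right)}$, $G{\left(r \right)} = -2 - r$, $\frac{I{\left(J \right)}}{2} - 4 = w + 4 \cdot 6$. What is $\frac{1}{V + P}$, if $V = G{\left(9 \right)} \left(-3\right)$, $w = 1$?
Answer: $\frac{1}{1715} \approx 0.00058309$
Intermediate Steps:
$I{\left(J \right)} = 58$ ($I{\left(J \right)} = 8 + 2 \left(1 + 4 \cdot 6\right) = 8 + 2 \left(1 + 24\right) = 8 + 2 \cdot 25 = 8 + 50 = 58$)
$P = 1682$ ($P = \frac{58^{2}}{2} = \frac{1}{2} \cdot 3364 = 1682$)
$V = 33$ ($V = \left(-2 - 9\right) \left(-3\right) = \left(-11\right) \left(-3\right) = 33$)
$\frac{1}{V + P} = \frac{1}{33 + 1682} = \frac{1}{1715}$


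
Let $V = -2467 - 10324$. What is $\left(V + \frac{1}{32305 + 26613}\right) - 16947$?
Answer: $- \frac{1752103483}{58918} \approx -29738.0$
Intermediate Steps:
$V = -12791$
$\left(V + \frac{1}{32305 + 26613}\right) - 16947 = \left(-12791 + \frac{1}{32305 + 26613}\right) - 16947 = \left(-12791 + \frac{1}{58918}\right) - 16947 = - \frac{753620137}{58918} - 16947 = - \frac{1752103483}{58918}$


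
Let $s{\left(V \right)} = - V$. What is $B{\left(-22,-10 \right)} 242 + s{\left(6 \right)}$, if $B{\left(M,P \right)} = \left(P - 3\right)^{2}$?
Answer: $40892$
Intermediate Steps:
$B{\left(M,P \right)} = \left(-3 + P\right)^{2}$
$B{\left(-22,-10 \right)} 242 + s{\left(6 \right)} = \left(-3 - 10\right)^{2} \cdot 242 - 6 = \left(-13\right)^{2} \cdot 242 - 6 = 169 \cdot 242 - 6 = 40898 - 6 = 40892$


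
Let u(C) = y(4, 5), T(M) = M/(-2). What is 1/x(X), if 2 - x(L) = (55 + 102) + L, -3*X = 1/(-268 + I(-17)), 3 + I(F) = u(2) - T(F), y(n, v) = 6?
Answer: -1641/254357 ≈ -0.0064516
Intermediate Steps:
T(M) = -M/2 (T(M) = M*(-1/2) = -M/2)
u(C) = 6
I(F) = 3 + F/2 (I(F) = -3 + (6 - (-1)*F/2) = -3 + (6 + F/2) = 3 + F/2)
X = 2/1641 (X = -1/(3*(-268 + (3 + (1/2)*(-17)))) = -1/(3*(-268 + (3 - 17/2))) = -1/(3*(-268 - 11/2)) = -1/(3*(-547/2)) = -1/3*(-2/547) = 2/1641 ≈ 0.0012188)
x(L) = -155 - L (x(L) = 2 - ((55 + 102) + L) = 2 - (157 + L) = 2 + (-157 - L) = -155 - L)
1/x(X) = 1/(-155 - 1*2/1641) = 1/(-155 - 2/1641) = 1/(-254357/1641) = -1641/254357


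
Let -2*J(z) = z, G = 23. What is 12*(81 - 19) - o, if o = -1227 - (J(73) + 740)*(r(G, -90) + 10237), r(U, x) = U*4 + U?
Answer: 7284603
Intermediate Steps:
J(z) = -z/2
r(U, x) = 5*U (r(U, x) = 4*U + U = 5*U)
o = -7283859 (o = -1227 - (-½*73 + 740)*(5*23 + 10237) = -1227 - (-73/2 + 740)*(115 + 10237) = -1227 - 1407*10352/2 = -1227 - 1*7282632 = -1227 - 7282632 = -7283859)
12*(81 - 19) - o = 12*(81 - 19) - 1*(-7283859) = 12*62 + 7283859 = 744 + 7283859 = 7284603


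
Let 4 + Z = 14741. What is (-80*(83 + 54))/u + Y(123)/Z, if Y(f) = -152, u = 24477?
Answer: -165238024/360717549 ≈ -0.45808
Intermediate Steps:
Z = 14737 (Z = -4 + 14741 = 14737)
(-80*(83 + 54))/u + Y(123)/Z = -80*(83 + 54)/24477 - 152/14737 = -80*137*(1/24477) - 152*1/14737 = -10960*1/24477 - 152/14737 = -10960/24477 - 152/14737 = -165238024/360717549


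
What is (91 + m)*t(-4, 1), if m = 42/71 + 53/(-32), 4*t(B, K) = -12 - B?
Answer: -204333/1136 ≈ -179.87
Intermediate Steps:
t(B, K) = -3 - B/4 (t(B, K) = (-12 - B)/4 = -3 - B/4)
m = -2419/2272 (m = 42*(1/71) + 53*(-1/32) = 42/71 - 53/32 = -2419/2272 ≈ -1.0647)
(91 + m)*t(-4, 1) = (91 - 2419/2272)*(-3 - ¼*(-4)) = 204333*(-3 + 1)/2272 = (204333/2272)*(-2) = -204333/1136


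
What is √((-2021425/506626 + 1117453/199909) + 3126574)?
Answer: √17344894575576920410509754/2355327838 ≈ 1768.2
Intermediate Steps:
√((-2021425/506626 + 1117453/199909) + 3126574) = √(162029693253/101279097034 + 3126574) = √(316656753559674769/101279097034) = √17344894575576920410509754/2355327838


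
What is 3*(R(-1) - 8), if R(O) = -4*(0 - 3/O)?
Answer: -60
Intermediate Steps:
R(O) = 12/O (R(O) = -(-12)/O = 12/O)
3*(R(-1) - 8) = 3*(12/(-1) - 8) = 3*(12*(-1) - 8) = 3*(-12 - 8) = 3*(-20) = -60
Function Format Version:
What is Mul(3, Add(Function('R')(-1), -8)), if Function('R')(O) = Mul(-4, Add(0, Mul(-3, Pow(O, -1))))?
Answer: -60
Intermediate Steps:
Function('R')(O) = Mul(12, Pow(O, -1)) (Function('R')(O) = Mul(-4, Mul(-3, Pow(O, -1))) = Mul(12, Pow(O, -1)))
Mul(3, Add(Function('R')(-1), -8)) = Mul(3, Add(Mul(12, Pow(-1, -1)), -8)) = Mul(3, Add(Mul(12, -1), -8)) = Mul(3, Add(-12, -8)) = Mul(3, -20) = -60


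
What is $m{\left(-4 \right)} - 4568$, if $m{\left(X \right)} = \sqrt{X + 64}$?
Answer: $-4568 + 2 \sqrt{15} \approx -4560.3$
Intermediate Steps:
$m{\left(X \right)} = \sqrt{64 + X}$
$m{\left(-4 \right)} - 4568 = \sqrt{64 - 4} - 4568 = \sqrt{60} - 4568 = 2 \sqrt{15} - 4568 = -4568 + 2 \sqrt{15}$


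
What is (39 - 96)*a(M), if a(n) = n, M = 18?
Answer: -1026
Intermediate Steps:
(39 - 96)*a(M) = (39 - 96)*18 = -57*18 = -1026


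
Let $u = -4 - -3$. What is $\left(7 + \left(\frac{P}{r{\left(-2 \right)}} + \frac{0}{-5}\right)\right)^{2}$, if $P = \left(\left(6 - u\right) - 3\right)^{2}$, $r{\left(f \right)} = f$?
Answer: $1$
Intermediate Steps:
$u = -1$ ($u = -4 + 3 = -1$)
$P = 16$ ($P = \left(\left(6 - -1\right) - 3\right)^{2} = \left(\left(6 + 1\right) - 3\right)^{2} = \left(7 - 3\right)^{2} = 4^{2} = 16$)
$\left(7 + \left(\frac{P}{r{\left(-2 \right)}} + \frac{0}{-5}\right)\right)^{2} = \left(7 + \left(\frac{16}{-2} + \frac{0}{-5}\right)\right)^{2} = \left(7 + \left(16 \left(- \frac{1}{2}\right) + 0 \left(- \frac{1}{5}\right)\right)\right)^{2} = \left(7 + \left(-8 + 0\right)\right)^{2} = \left(7 - 8\right)^{2} = \left(-1\right)^{2} = 1$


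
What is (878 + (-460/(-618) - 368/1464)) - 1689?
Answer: -15277247/18849 ≈ -810.51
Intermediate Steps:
(878 + (-460/(-618) - 368/1464)) - 1689 = (878 + (-460*(-1/618) - 368*1/1464)) - 1689 = (878 + (230/309 - 46/183)) - 1689 = (878 + 9292/18849) - 1689 = 16558714/18849 - 1689 = -15277247/18849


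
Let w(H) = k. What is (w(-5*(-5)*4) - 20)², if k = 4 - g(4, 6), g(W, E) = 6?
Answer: 484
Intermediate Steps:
k = -2 (k = 4 - 1*6 = 4 - 6 = -2)
w(H) = -2
(w(-5*(-5)*4) - 20)² = (-2 - 20)² = (-22)² = 484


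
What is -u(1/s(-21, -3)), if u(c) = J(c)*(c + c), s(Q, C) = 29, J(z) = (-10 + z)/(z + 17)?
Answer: 289/7163 ≈ 0.040346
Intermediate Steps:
J(z) = (-10 + z)/(17 + z)
u(c) = 2*c*(-10 + c)/(17 + c) (u(c) = ((-10 + c)/(17 + c))*(c + c) = ((-10 + c)/(17 + c))*(2*c) = 2*c*(-10 + c)/(17 + c))
-u(1/s(-21, -3)) = -2*(-10 + 1/29)/(29*(17 + 1/29)) = -2*(-289)/(29*494/29*29) = -2*29*(-289)/(29*494*29) = -1*(-289/7163) = 289/7163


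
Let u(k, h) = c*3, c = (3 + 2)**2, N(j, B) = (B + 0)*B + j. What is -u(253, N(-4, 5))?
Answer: -75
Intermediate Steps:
N(j, B) = j + B**2 (N(j, B) = B*B + j = B**2 + j = j + B**2)
c = 25 (c = 5**2 = 25)
u(k, h) = 75 (u(k, h) = 25*3 = 75)
-u(253, N(-4, 5)) = -1*75 = -75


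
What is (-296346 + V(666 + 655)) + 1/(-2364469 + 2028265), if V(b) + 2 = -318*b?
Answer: -240865286905/336204 ≈ -7.1643e+5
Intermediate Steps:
V(b) = -2 - 318*b
(-296346 + V(666 + 655)) + 1/(-2364469 + 2028265) = (-296346 + (-2 - 318*(666 + 655))) + 1/(-2364469 + 2028265) = (-296346 + (-2 - 318*1321)) + 1/(-336204) = (-296346 + (-2 - 420078)) - 1/336204 = (-296346 - 420080) - 1/336204 = -716426 - 1/336204 = -240865286905/336204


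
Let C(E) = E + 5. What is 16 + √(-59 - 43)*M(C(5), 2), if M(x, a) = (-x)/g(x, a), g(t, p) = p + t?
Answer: 16 - 5*I*√102/6 ≈ 16.0 - 8.4163*I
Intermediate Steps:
C(E) = 5 + E
M(x, a) = -x/(a + x) (M(x, a) = (-x)/(a + x) = -x/(a + x))
16 + √(-59 - 43)*M(C(5), 2) = 16 + √(-59 - 43)*(-(5 + 5)/(2 + (5 + 5))) = 16 + √(-102)*(-1*10/(2 + 10)) = 16 + (I*√102)*(-1*10/12) = 16 + (I*√102)*(-1*10*1/12) = 16 + (I*√102)*(-⅚) = 16 - 5*I*√102/6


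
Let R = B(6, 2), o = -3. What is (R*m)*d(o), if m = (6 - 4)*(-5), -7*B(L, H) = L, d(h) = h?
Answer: -180/7 ≈ -25.714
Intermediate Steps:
B(L, H) = -L/7
R = -6/7 (R = -⅐*6 = -6/7 ≈ -0.85714)
m = -10 (m = 2*(-5) = -10)
(R*m)*d(o) = -6/7*(-10)*(-3) = (60/7)*(-3) = -180/7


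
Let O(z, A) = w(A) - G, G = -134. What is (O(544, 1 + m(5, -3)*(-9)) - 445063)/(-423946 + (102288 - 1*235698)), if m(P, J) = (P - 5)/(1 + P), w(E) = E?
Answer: 111232/139339 ≈ 0.79828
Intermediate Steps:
m(P, J) = (-5 + P)/(1 + P)
O(z, A) = 134 + A (O(z, A) = A - 1*(-134) = A + 134 = 134 + A)
(O(544, 1 + m(5, -3)*(-9)) - 445063)/(-423946 + (102288 - 1*235698)) = ((134 + (1 + ((-5 + 5)/(1 + 5))*(-9))) - 445063)/(-423946 + (102288 - 1*235698)) = ((134 + (1 + (0/6)*(-9))) - 445063)/(-423946 + (102288 - 235698)) = ((134 + (1 + ((⅙)*0)*(-9))) - 445063)/(-423946 - 133410) = ((134 + (1 + 0*(-9))) - 445063)/(-557356) = ((134 + (1 + 0)) - 445063)*(-1/557356) = ((134 + 1) - 445063)*(-1/557356) = (135 - 445063)*(-1/557356) = -444928*(-1/557356) = 111232/139339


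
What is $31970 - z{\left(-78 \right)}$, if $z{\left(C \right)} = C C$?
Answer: $25886$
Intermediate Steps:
$z{\left(C \right)} = C^{2}$
$31970 - z{\left(-78 \right)} = 31970 - \left(-78\right)^{2} = 31970 - 6084 = 25886$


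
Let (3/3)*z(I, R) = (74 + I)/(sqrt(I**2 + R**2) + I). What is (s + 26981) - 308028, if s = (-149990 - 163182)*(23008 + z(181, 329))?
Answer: -779942311154283/108241 - 79858860*sqrt(141002)/108241 ≈ -7.2059e+9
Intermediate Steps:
z(I, R) = (74 + I)/(I + sqrt(I**2 + R**2)) (z(I, R) = (74 + I)/(sqrt(I**2 + R**2) + I) = (74 + I)/(I + sqrt(I**2 + R**2)))
s = -7205461376 - 79858860/(181 + sqrt(141002)) (s = (-149990 - 163182)*(23008 + (74 + 181)/(181 + sqrt(181**2 + 329**2))) = -313172*(23008 + 255/(181 + sqrt(32761 + 108241))) = -313172*(23008 + 255/(181 + sqrt(141002))) = -7205461376 - 79858860/(181 + sqrt(141002)) ≈ -7.2056e+9)
(s + 26981) - 308028 = ((-779911890345956/108241 - 79858860*sqrt(141002)/108241) + 26981) - 308028 = (-779908969895535/108241 - 79858860*sqrt(141002)/108241) - 308028 = -779942311154283/108241 - 79858860*sqrt(141002)/108241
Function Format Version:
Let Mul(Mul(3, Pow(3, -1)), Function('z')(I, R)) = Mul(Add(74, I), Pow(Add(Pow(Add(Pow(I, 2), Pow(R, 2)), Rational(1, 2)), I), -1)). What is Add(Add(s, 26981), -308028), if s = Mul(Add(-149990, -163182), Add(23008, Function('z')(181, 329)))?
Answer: Add(Rational(-779942311154283, 108241), Mul(Rational(-79858860, 108241), Pow(141002, Rational(1, 2)))) ≈ -7.2059e+9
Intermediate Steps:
Function('z')(I, R) = Mul(Pow(Add(I, Pow(Add(Pow(I, 2), Pow(R, 2)), Rational(1, 2))), -1), Add(74, I)) (Function('z')(I, R) = Mul(Add(74, I), Pow(Add(Pow(Add(Pow(I, 2), Pow(R, 2)), Rational(1, 2)), I), -1)) = Mul(Add(74, I), Pow(Add(I, Pow(Add(Pow(I, 2), Pow(R, 2)), Rational(1, 2))), -1)) = Mul(Pow(Add(I, Pow(Add(Pow(I, 2), Pow(R, 2)), Rational(1, 2))), -1), Add(74, I)))
s = Add(-7205461376, Mul(-79858860, Pow(Add(181, Pow(141002, Rational(1, 2))), -1))) (s = Mul(Add(-149990, -163182), Add(23008, Mul(Pow(Add(181, Pow(Add(Pow(181, 2), Pow(329, 2)), Rational(1, 2))), -1), Add(74, 181)))) = Mul(-313172, Add(23008, Mul(Pow(Add(181, Pow(Add(32761, 108241), Rational(1, 2))), -1), 255))) = Mul(-313172, Add(23008, Mul(Pow(Add(181, Pow(141002, Rational(1, 2))), -1), 255))) = Mul(-313172, Add(23008, Mul(255, Pow(Add(181, Pow(141002, Rational(1, 2))), -1)))) = Add(-7205461376, Mul(-79858860, Pow(Add(181, Pow(141002, Rational(1, 2))), -1))) ≈ -7.2056e+9)
Add(Add(s, 26981), -308028) = Add(Add(Add(Rational(-779911890345956, 108241), Mul(Rational(-79858860, 108241), Pow(141002, Rational(1, 2)))), 26981), -308028) = Add(Add(Rational(-779908969895535, 108241), Mul(Rational(-79858860, 108241), Pow(141002, Rational(1, 2)))), -308028) = Add(Rational(-779942311154283, 108241), Mul(Rational(-79858860, 108241), Pow(141002, Rational(1, 2))))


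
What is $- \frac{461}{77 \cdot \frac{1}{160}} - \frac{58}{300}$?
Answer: $- \frac{11066233}{11550} \approx -958.12$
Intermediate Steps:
$- \frac{461}{77 \cdot \frac{1}{160}} - \frac{58}{300} = - \frac{461}{77 \cdot \frac{1}{160}} - \frac{29}{150} = - \frac{461}{\frac{77}{160}} - \frac{29}{150} = \left(-461\right) \frac{160}{77} - \frac{29}{150} = - \frac{73760}{77} - \frac{29}{150} = - \frac{11066233}{11550}$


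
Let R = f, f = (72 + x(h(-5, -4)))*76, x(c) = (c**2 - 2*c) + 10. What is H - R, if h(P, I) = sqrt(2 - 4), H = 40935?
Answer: 34855 + 152*I*sqrt(2) ≈ 34855.0 + 214.96*I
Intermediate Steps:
h(P, I) = I*sqrt(2) (h(P, I) = sqrt(-2) = I*sqrt(2))
x(c) = 10 + c**2 - 2*c
f = 6080 - 152*I*sqrt(2) (f = (72 + (10 + (I*sqrt(2))**2 - 2*I*sqrt(2)))*76 = (72 + (10 - 2 - 2*I*sqrt(2)))*76 = (72 + (8 - 2*I*sqrt(2)))*76 = (80 - 2*I*sqrt(2))*76 = 6080 - 152*I*sqrt(2) ≈ 6080.0 - 214.96*I)
R = 6080 - 152*I*sqrt(2) ≈ 6080.0 - 214.96*I
H - R = 40935 - (6080 - 152*I*sqrt(2)) = 40935 + (-6080 + 152*I*sqrt(2)) = 34855 + 152*I*sqrt(2)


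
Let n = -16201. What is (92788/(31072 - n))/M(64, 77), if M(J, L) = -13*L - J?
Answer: -92788/50345745 ≈ -0.0018430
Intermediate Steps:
M(J, L) = -J - 13*L
(92788/(31072 - n))/M(64, 77) = (92788/(31072 - 1*(-16201)))/(-1*64 - 13*77) = (92788/(31072 + 16201))/(-64 - 1001) = (92788/47273)/(-1065) = (92788*(1/47273))*(-1/1065) = (92788/47273)*(-1/1065) = -92788/50345745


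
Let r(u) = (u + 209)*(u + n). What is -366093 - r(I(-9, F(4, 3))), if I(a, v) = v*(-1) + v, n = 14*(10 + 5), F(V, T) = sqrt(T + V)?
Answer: -409983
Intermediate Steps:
n = 210 (n = 14*15 = 210)
I(a, v) = 0 (I(a, v) = -v + v = 0)
r(u) = (209 + u)*(210 + u) (r(u) = (u + 209)*(u + 210) = (209 + u)*(210 + u))
-366093 - r(I(-9, F(4, 3))) = -366093 - (43890 + 0**2 + 419*0) = -366093 - (43890 + 0 + 0) = -366093 - 1*43890 = -366093 - 43890 = -409983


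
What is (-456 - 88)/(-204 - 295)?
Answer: 544/499 ≈ 1.0902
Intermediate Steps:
(-456 - 88)/(-204 - 295) = -544/(-499) = -544*(-1/499) = 544/499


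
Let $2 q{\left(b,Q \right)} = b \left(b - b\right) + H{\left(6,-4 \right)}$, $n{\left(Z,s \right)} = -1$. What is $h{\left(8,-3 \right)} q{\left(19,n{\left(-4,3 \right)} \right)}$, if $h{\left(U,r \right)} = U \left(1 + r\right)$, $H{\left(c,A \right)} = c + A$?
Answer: $-16$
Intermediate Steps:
$H{\left(c,A \right)} = A + c$
$q{\left(b,Q \right)} = 1$ ($q{\left(b,Q \right)} = \frac{b \left(b - b\right) + \left(-4 + 6\right)}{2} = \frac{b 0 + 2}{2} = \frac{0 + 2}{2} = \frac{1}{2} \cdot 2 = 1$)
$h{\left(8,-3 \right)} q{\left(19,n{\left(-4,3 \right)} \right)} = 8 \left(1 - 3\right) 1 = 8 \left(-2\right) 1 = \left(-16\right) 1 = -16$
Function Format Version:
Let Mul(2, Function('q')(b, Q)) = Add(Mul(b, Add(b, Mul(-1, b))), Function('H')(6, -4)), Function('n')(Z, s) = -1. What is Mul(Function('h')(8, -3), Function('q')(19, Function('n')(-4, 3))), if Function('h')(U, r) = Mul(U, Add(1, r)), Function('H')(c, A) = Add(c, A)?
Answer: -16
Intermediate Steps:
Function('H')(c, A) = Add(A, c)
Function('q')(b, Q) = 1 (Function('q')(b, Q) = Mul(Rational(1, 2), Add(Mul(b, Add(b, Mul(-1, b))), Add(-4, 6))) = Mul(Rational(1, 2), Add(Mul(b, 0), 2)) = Mul(Rational(1, 2), Add(0, 2)) = Mul(Rational(1, 2), 2) = 1)
Mul(Function('h')(8, -3), Function('q')(19, Function('n')(-4, 3))) = Mul(Mul(8, Add(1, -3)), 1) = Mul(Mul(8, -2), 1) = Mul(-16, 1) = -16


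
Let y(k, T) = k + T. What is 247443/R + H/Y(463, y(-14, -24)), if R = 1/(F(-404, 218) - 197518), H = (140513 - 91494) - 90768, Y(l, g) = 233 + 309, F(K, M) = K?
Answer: -26544132129481/542 ≈ -4.8974e+10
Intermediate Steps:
y(k, T) = T + k
Y(l, g) = 542
H = -41749 (H = 49019 - 90768 = -41749)
R = -1/197922 (R = 1/(-404 - 197518) = 1/(-197922) = -1/197922 ≈ -5.0525e-6)
247443/R + H/Y(463, y(-14, -24)) = 247443/(-1/197922) - 41749/542 = 247443*(-197922) - 41749*1/542 = -48974413446 - 41749/542 = -26544132129481/542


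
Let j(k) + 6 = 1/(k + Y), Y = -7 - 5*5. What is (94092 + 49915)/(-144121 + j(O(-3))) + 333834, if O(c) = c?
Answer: 1684002545719/5044446 ≈ 3.3383e+5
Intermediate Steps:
Y = -32 (Y = -7 - 25 = -32)
j(k) = -6 + 1/(-32 + k) (j(k) = -6 + 1/(k - 32) = -6 + 1/(-32 + k))
(94092 + 49915)/(-144121 + j(O(-3))) + 333834 = (94092 + 49915)/(-144121 + (193 - 6*(-3))/(-32 - 3)) + 333834 = 144007/(-144121 + (193 + 18)/(-35)) + 333834 = 144007/(-144121 - 1/35*211) + 333834 = 144007/(-144121 - 211/35) + 333834 = 144007/(-5044446/35) + 333834 = 144007*(-35/5044446) + 333834 = -5040245/5044446 + 333834 = 1684002545719/5044446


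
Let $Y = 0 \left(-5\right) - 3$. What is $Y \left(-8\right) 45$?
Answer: $1080$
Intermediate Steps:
$Y = -3$ ($Y = 0 - 3 = -3$)
$Y \left(-8\right) 45 = \left(-3\right) \left(-8\right) 45 = 24 \cdot 45 = 1080$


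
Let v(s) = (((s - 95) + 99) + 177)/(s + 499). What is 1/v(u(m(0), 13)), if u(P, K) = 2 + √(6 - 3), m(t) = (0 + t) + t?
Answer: 15280/5581 - 53*√3/5581 ≈ 2.7214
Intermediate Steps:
m(t) = 2*t (m(t) = t + t = 2*t)
u(P, K) = 2 + √3
v(s) = (181 + s)/(499 + s) (v(s) = (((-95 + s) + 99) + 177)/(499 + s) = ((4 + s) + 177)/(499 + s) = (181 + s)/(499 + s))
1/v(u(m(0), 13)) = 1/((181 + (2 + √3))/(499 + (2 + √3))) = 1/((183 + √3)/(501 + √3)) = (501 + √3)/(183 + √3)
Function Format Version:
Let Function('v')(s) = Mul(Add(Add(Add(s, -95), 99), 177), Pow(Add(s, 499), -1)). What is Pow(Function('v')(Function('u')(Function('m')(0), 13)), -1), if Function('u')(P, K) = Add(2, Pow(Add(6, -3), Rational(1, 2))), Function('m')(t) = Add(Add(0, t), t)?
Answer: Add(Rational(15280, 5581), Mul(Rational(-53, 5581), Pow(3, Rational(1, 2)))) ≈ 2.7214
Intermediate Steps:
Function('m')(t) = Mul(2, t) (Function('m')(t) = Add(t, t) = Mul(2, t))
Function('u')(P, K) = Add(2, Pow(3, Rational(1, 2)))
Function('v')(s) = Mul(Pow(Add(499, s), -1), Add(181, s)) (Function('v')(s) = Mul(Add(Add(Add(-95, s), 99), 177), Pow(Add(499, s), -1)) = Mul(Add(Add(4, s), 177), Pow(Add(499, s), -1)) = Mul(Add(181, s), Pow(Add(499, s), -1)) = Mul(Pow(Add(499, s), -1), Add(181, s)))
Pow(Function('v')(Function('u')(Function('m')(0), 13)), -1) = Pow(Mul(Pow(Add(499, Add(2, Pow(3, Rational(1, 2)))), -1), Add(181, Add(2, Pow(3, Rational(1, 2))))), -1) = Pow(Mul(Pow(Add(501, Pow(3, Rational(1, 2))), -1), Add(183, Pow(3, Rational(1, 2)))), -1) = Mul(Pow(Add(183, Pow(3, Rational(1, 2))), -1), Add(501, Pow(3, Rational(1, 2))))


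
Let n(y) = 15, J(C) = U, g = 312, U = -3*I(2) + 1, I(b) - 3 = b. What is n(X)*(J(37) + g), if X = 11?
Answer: 4470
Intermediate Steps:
I(b) = 3 + b
U = -14 (U = -3*(3 + 2) + 1 = -3*5 + 1 = -15 + 1 = -14)
J(C) = -14
n(X)*(J(37) + g) = 15*(-14 + 312) = 15*298 = 4470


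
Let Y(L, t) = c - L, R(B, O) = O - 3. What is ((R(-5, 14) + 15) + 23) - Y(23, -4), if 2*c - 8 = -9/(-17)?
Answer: 2303/34 ≈ 67.735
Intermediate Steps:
c = 145/34 (c = 4 + (-9/(-17))/2 = 4 + (-9*(-1/17))/2 = 4 + (1/2)*(9/17) = 4 + 9/34 = 145/34 ≈ 4.2647)
R(B, O) = -3 + O
Y(L, t) = 145/34 - L
((R(-5, 14) + 15) + 23) - Y(23, -4) = (((-3 + 14) + 15) + 23) - (145/34 - 1*23) = ((11 + 15) + 23) - (145/34 - 23) = (26 + 23) - 1*(-637/34) = 49 + 637/34 = 2303/34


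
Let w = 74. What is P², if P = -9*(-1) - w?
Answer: 4225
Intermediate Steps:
P = -65 (P = -9*(-1) - 1*74 = 9 - 74 = -65)
P² = (-65)² = 4225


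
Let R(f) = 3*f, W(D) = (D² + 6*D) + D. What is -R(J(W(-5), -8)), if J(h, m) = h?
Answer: 30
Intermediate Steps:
W(D) = D² + 7*D
-R(J(W(-5), -8)) = -3*(-5*(7 - 5)) = -3*(-5*2) = -3*(-10) = -1*(-30) = 30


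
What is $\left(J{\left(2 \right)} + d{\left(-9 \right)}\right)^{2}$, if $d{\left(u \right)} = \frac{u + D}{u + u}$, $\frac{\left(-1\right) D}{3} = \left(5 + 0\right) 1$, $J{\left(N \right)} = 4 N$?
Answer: $\frac{784}{9} \approx 87.111$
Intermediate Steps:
$D = -15$ ($D = - 3 \left(5 + 0\right) 1 = - 3 \cdot 5 \cdot 1 = \left(-3\right) 5 = -15$)
$d{\left(u \right)} = \frac{-15 + u}{2 u}$ ($d{\left(u \right)} = \frac{u - 15}{u + u} = \frac{-15 + u}{2 u}$)
$\left(J{\left(2 \right)} + d{\left(-9 \right)}\right)^{2} = \left(4 \cdot 2 + \frac{-15 - 9}{2 \left(-9\right)}\right)^{2} = \left(8 + \frac{1}{2} \left(- \frac{1}{9}\right) \left(-24\right)\right)^{2} = \left(8 + \frac{4}{3}\right)^{2} = \left(\frac{28}{3}\right)^{2} = \frac{784}{9}$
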